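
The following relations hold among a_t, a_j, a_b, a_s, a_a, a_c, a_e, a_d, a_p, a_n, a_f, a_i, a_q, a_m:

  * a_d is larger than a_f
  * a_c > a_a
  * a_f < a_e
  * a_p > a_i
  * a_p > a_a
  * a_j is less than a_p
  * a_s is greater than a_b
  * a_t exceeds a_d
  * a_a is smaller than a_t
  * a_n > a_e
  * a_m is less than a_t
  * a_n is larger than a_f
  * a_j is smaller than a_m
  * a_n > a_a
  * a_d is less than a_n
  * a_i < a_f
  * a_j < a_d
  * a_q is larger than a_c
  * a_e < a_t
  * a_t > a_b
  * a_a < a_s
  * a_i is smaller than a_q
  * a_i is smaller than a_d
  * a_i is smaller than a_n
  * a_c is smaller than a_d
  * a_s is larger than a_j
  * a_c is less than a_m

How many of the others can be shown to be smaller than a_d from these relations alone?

From a_d the given relations immediately reach a_i, a_j, a_c, a_f.
From those, a_a — 5 in total.
Nothing else is reachable below a_d; 5 in all.

5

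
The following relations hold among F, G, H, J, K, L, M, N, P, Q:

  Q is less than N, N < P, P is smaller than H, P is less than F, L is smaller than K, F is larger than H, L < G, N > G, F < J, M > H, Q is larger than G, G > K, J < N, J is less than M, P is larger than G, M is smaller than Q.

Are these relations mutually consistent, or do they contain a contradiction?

inconsistent

Chaining the given relations yields P < H < F < J < M < Q < N, so P < N. But one relation states N < P. These cannot both hold.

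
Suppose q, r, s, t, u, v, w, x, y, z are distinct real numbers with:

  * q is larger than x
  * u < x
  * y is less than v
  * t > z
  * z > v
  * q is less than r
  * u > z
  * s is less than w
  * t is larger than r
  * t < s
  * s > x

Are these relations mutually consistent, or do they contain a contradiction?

Every relation is compatible with y < v < z < u < x < q < r < t < s < w; the set is consistent.

consistent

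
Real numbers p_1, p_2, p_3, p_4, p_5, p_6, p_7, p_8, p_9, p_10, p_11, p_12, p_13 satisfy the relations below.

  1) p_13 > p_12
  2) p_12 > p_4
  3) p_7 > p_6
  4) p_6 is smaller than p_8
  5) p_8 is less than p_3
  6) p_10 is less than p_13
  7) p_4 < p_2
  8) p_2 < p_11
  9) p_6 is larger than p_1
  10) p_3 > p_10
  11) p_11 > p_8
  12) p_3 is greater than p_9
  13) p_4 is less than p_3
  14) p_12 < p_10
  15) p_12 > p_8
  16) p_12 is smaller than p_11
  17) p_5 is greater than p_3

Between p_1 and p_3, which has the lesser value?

p_1

Chaining the given relations: p_1 < p_6 < p_8 < p_12 < p_10 < p_3.
So p_1 < p_3; p_1 is the smaller of the two.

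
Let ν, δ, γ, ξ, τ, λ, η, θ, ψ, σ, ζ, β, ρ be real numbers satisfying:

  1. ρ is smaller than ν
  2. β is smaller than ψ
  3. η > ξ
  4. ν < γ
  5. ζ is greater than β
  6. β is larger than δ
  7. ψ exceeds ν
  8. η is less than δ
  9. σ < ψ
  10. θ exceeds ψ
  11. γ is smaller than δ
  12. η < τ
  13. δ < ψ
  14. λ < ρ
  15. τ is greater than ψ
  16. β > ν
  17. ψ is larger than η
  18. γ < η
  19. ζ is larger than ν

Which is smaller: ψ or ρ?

ρ

Link the given pairs in sequence: ρ < ν; ν < γ; γ < η; η < δ; δ < β; β < ψ.
Chaining these gives ρ < ν < γ < η < δ < β < ψ.
So ρ < ψ; ρ is the smaller of the two.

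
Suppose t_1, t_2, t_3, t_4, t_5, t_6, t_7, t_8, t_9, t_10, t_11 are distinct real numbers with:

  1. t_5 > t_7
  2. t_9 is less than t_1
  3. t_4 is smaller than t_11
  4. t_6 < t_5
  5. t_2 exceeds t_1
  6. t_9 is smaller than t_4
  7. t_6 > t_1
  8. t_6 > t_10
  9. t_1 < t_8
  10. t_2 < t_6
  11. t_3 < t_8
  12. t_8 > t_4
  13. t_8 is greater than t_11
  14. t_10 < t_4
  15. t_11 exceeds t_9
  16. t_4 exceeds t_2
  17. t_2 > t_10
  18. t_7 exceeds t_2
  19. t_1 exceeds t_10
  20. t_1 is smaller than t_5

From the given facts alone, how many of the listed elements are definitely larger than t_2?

Directly above t_2: t_4, t_7, t_6.
One step further: t_11, t_5, t_8 (6 so far).
No other element is forced above t_2 by the given relations, so the count is 6.

6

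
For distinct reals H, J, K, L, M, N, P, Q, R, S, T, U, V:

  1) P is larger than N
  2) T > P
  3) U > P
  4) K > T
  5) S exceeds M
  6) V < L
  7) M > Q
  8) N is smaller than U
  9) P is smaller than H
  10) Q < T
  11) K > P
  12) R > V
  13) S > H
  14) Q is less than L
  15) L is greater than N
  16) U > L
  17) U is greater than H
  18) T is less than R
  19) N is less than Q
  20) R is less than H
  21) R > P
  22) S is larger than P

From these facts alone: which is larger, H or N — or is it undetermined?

Chaining the given relations: N < P < T < R < H.
So H is larger.

H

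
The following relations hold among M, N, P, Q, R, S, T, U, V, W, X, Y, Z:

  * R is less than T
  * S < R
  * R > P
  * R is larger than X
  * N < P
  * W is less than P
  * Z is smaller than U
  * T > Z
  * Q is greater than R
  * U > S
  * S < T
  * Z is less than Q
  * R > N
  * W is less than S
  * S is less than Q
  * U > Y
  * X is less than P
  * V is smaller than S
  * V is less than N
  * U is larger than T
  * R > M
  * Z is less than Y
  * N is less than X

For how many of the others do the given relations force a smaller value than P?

4

From P the given relations immediately reach W, N, X.
From those, V — 4 in total.
No other element is forced below P by the given relations, so the count is 4.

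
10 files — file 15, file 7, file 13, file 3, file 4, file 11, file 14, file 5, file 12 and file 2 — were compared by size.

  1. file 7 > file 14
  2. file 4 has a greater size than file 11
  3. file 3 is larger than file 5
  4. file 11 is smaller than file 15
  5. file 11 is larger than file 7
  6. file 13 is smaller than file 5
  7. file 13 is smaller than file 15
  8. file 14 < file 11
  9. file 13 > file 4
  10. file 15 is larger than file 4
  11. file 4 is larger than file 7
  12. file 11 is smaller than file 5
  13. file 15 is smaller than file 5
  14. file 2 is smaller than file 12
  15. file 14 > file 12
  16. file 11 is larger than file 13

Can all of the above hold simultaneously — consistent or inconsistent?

Chaining the given relations yields file 11 < file 4 < file 13, so file 11 < file 13. But one relation states file 13 < file 11. These cannot both hold.

inconsistent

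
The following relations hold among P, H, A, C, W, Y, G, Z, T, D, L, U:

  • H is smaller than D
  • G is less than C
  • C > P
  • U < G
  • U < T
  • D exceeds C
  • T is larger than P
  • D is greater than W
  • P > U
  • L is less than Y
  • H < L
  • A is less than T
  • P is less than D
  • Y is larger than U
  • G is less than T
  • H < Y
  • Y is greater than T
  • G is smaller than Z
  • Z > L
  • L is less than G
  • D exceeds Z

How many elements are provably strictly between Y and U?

3

The relations place U below Y. An element lies strictly between them when it is forced above U and also forced below Y.
Above U: {P, G, Z, T, C, D}. Below Y: {A, H, P, L, G, T}.
Intersection: {P, G, T} — 3.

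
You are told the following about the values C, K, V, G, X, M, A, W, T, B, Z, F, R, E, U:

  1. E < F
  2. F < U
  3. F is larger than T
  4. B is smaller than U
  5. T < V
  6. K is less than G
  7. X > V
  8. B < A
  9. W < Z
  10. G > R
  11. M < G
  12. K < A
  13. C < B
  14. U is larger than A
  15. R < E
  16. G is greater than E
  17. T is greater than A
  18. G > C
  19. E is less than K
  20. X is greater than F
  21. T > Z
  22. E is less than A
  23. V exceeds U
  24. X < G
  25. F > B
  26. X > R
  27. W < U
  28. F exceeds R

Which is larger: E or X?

X

Following the relations from E: E < K < A < T < F < U < V < X.
So E < X; X is the larger of the two.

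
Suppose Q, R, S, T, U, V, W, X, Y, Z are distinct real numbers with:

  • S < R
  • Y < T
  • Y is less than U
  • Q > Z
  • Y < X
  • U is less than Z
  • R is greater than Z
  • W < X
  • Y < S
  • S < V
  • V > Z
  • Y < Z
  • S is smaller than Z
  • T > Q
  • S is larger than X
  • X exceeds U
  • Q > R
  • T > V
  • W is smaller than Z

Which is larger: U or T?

T

U < X and X < S give U < S.
Then S < Z extends the chain to Z.
With Z < R: U < X < S < Z < R.
Then R < Q extends the chain to Q.
Then Q < T extends the chain to T.
So U < T; T is the larger of the two.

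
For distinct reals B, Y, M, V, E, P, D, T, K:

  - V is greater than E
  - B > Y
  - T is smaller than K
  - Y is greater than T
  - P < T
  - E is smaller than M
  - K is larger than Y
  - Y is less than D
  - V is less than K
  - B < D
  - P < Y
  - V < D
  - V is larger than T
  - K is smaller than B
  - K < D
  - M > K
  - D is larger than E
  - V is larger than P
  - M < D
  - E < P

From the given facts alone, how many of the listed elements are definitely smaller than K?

The elements the relations force below K are E, P, T, V, Y — no chain reaches any other.
That is 5.

5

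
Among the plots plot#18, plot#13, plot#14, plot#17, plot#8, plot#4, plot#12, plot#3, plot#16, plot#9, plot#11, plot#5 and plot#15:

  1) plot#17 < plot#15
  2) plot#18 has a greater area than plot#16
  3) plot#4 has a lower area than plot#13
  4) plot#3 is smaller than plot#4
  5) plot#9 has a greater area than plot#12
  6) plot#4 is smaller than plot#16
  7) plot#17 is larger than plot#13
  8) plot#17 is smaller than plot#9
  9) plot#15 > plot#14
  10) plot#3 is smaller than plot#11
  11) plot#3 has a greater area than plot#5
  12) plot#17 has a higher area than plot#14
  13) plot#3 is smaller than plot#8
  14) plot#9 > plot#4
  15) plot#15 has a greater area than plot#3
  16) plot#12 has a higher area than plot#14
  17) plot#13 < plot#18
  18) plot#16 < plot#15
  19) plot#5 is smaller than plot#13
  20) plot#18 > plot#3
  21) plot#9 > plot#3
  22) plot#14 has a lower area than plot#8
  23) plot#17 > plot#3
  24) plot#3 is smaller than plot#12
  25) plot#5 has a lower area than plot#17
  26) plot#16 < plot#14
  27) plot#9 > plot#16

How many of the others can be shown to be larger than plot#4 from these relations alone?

The elements the relations force above plot#4 are plot#16, plot#13, plot#14, plot#17, plot#12, plot#15, plot#8, plot#9, plot#18 — no chain reaches any other.
That is 9.

9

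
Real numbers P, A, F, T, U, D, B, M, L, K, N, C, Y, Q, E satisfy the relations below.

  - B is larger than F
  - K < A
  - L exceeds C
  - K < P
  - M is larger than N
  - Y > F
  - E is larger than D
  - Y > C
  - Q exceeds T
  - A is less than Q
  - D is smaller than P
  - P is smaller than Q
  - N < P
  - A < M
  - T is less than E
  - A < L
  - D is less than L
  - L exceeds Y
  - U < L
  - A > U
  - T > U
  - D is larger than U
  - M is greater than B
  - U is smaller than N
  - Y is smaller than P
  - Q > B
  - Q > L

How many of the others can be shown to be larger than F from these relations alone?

The elements the relations force above F are Y, B, P, M, L, Q — no chain reaches any other.
That is 6.

6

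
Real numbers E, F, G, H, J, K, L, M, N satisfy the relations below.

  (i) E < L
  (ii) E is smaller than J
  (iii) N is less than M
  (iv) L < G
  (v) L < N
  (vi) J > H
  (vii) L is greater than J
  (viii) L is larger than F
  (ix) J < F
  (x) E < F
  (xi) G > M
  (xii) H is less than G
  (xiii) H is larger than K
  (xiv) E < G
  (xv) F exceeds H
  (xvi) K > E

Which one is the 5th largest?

Chaining the given pairs: E < K < H < J < F < L < N < M < G.
Counting 5 from the largest end gives F.

F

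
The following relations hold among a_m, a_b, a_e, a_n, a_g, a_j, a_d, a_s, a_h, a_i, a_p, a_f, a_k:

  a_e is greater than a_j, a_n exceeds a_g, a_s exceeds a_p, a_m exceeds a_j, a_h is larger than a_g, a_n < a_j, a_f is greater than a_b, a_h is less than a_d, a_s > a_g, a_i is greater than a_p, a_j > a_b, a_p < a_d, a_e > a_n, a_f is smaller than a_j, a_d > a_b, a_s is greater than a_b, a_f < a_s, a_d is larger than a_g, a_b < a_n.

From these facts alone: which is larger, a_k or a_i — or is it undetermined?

undetermined

Following every chain through a_k: nothing is chained to a_k.
a_i is not reached, and no chain runs the other way from a_i to a_k.
So the given relations leave the order of a_k and a_i undetermined.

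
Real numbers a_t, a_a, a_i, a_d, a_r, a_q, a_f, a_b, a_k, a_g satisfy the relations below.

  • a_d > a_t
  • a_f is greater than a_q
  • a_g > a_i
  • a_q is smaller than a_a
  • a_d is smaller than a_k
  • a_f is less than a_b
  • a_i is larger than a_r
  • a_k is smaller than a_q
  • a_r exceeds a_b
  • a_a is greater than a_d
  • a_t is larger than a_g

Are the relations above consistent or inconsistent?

Chaining the given relations yields a_k < a_q < a_f < a_b < a_r < a_i < a_g < a_t < a_d, so a_k < a_d. But one relation states a_d < a_k. These cannot both hold.

inconsistent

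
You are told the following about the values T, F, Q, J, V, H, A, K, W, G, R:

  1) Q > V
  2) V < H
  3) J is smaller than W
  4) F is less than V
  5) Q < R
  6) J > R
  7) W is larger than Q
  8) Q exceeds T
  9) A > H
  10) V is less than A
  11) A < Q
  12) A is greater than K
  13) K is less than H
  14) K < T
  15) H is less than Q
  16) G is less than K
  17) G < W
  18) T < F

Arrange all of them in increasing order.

G < K < T < F < V < H < A < Q < R < J < W

Each adjacent pair is fixed by a given relation: G < K; K < T; T < F; F < V; V < H; H < A; A < Q; Q < R; R < J; J < W. Chaining them end to end gives the full order.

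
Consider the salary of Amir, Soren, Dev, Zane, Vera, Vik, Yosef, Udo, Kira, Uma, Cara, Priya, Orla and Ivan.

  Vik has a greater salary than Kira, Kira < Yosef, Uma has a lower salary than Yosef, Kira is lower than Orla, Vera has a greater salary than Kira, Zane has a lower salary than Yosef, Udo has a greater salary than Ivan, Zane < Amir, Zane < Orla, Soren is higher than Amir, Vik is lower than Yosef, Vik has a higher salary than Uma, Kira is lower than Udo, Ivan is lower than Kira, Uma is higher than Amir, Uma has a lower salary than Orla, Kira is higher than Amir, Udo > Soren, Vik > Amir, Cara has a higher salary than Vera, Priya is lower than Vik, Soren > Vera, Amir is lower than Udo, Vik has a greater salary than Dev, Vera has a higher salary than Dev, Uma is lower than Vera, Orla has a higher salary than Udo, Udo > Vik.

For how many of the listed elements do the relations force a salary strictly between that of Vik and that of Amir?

2

Chaining upward from Amir reaches: Kira, Uma, Vera, Cara, Soren, Yosef, Udo, Orla.
Chaining downward from Vik reaches: Ivan, Zane, Dev, Kira, Uma, Priya.
Strictly between Amir and Vik are those in both lists: Kira, Uma — 2 elements.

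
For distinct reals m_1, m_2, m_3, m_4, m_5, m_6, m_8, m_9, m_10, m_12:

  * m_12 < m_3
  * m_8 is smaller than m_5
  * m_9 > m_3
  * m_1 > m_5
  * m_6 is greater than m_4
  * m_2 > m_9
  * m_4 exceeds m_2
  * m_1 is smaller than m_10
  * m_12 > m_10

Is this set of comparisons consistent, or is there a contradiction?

The single ordering m_8 < m_5 < m_1 < m_10 < m_12 < m_3 < m_9 < m_2 < m_4 < m_6 satisfies every listed relation, so no contradiction arises.

consistent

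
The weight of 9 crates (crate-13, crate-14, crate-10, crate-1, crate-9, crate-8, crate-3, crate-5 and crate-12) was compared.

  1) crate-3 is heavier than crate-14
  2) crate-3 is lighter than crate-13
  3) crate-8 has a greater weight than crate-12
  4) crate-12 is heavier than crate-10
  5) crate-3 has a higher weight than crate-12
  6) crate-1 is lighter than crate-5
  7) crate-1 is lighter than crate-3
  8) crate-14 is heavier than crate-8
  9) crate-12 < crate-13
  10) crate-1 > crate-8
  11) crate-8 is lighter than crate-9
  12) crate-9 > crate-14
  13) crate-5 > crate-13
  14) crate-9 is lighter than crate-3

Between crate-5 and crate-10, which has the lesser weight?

crate-10 < crate-12 < crate-8 < crate-14 < crate-9 < crate-3 < crate-13 < crate-5, by transitivity through crate-12, crate-8, crate-14, crate-9, crate-3, crate-13.
So crate-10 < crate-5; crate-10 is the lighter of the two.

crate-10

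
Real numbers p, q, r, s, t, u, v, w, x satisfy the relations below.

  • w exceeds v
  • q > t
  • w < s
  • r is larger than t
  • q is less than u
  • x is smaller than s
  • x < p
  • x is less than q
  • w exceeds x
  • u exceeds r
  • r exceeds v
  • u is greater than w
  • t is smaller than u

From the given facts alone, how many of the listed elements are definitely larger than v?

4

From v the given relations immediately reach w, r.
From those, u, s — 4 in total.
No other element is forced above v by the given relations, so the count is 4.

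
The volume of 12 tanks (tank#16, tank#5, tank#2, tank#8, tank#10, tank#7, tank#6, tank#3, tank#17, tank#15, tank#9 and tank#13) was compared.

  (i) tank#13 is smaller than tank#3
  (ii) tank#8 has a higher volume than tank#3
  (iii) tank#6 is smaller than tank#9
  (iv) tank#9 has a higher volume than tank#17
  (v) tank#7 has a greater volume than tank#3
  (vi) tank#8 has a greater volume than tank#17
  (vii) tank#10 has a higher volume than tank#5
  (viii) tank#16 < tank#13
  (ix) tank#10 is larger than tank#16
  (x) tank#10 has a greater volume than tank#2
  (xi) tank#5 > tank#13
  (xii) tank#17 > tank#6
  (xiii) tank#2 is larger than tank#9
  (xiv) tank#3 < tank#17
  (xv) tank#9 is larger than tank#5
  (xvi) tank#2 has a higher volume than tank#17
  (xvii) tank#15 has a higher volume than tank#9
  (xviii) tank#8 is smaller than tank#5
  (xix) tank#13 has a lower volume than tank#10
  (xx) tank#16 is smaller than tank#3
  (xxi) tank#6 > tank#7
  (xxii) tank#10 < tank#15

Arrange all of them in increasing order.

Each adjacent pair is fixed by a given relation: tank#16 < tank#13; tank#13 < tank#3; tank#3 < tank#7; tank#7 < tank#6; tank#6 < tank#17; tank#17 < tank#8; tank#8 < tank#5; tank#5 < tank#9; tank#9 < tank#2; tank#2 < tank#10; tank#10 < tank#15. Chaining them end to end gives the full order.

tank#16 < tank#13 < tank#3 < tank#7 < tank#6 < tank#17 < tank#8 < tank#5 < tank#9 < tank#2 < tank#10 < tank#15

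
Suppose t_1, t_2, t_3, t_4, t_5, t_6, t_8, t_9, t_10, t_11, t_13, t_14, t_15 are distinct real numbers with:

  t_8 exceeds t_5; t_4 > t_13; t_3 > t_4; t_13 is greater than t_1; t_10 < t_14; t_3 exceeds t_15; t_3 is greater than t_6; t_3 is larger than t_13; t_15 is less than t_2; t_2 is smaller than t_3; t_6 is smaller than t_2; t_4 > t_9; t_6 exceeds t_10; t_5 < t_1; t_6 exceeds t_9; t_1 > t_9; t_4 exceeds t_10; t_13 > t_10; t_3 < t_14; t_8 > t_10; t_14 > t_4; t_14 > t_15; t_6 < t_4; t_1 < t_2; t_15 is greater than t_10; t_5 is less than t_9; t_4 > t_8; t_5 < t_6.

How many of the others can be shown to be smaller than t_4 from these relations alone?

7

The elements the relations force below t_4 are t_5, t_9, t_1, t_10, t_13, t_6, t_8 — no chain reaches any other.
That is 7.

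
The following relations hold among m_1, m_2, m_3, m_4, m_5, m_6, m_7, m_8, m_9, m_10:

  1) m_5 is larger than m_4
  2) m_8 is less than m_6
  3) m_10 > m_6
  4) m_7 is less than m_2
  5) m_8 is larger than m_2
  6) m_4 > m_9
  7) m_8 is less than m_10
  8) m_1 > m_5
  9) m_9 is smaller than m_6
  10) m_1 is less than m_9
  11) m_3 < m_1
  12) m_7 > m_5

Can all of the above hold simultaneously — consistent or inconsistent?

inconsistent

Chaining the given relations yields m_1 < m_9 < m_4 < m_5, so m_1 < m_5. But one relation states m_5 < m_1. These cannot both hold.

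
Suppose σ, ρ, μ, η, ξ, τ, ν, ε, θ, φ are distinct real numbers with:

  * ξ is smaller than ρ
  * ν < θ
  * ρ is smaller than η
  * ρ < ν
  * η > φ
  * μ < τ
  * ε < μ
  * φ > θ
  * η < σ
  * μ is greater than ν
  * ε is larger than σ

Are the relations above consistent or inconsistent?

consistent

Every relation is compatible with ξ < ρ < ν < θ < φ < η < σ < ε < μ < τ; the set is consistent.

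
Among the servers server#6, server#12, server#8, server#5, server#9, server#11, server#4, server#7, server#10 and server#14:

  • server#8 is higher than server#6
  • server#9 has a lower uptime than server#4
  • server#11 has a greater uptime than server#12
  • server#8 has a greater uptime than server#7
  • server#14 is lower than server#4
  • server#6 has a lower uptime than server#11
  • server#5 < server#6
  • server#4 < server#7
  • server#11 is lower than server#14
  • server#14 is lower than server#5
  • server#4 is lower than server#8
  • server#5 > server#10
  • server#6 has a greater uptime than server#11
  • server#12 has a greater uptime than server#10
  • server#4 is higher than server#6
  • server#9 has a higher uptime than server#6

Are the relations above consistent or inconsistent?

inconsistent

Chaining the given relations yields server#11 < server#14 < server#5 < server#6, so server#11 < server#6. But one relation states server#6 < server#11. These cannot both hold.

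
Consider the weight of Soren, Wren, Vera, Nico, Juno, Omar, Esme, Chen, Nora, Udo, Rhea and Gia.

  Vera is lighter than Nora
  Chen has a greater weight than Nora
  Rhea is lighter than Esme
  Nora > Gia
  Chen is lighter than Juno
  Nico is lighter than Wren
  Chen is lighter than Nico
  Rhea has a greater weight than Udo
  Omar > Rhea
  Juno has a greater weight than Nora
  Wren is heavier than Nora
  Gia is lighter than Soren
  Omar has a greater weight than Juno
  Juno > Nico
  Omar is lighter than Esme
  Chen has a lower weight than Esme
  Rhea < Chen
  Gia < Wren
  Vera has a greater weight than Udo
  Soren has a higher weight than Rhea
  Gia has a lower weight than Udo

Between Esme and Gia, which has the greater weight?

Gia < Udo and Udo < Vera give Gia < Vera.
With Vera < Nora: Gia < Udo < Vera < Nora.
Then Nora < Chen extends the chain to Chen.
Then Chen < Nico extends the chain to Nico.
With Nico < Juno: Gia < Udo < Vera < Nora < Chen < Nico < Juno.
With Juno < Omar: Gia < Udo < Vera < Nora < Chen < Nico < Juno < Omar.
With Omar < Esme: Gia < Udo < Vera < Nora < Chen < Nico < Juno < Omar < Esme.
So Gia < Esme; Esme is the heavier of the two.

Esme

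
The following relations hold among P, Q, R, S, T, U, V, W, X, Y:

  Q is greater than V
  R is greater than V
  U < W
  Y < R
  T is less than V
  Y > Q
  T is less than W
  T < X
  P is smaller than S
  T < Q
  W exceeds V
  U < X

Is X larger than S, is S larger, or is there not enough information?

Following every chain through X: below X we get T, U.
S is not reached, and no chain runs the other way from S to X.
So the given relations leave the order of X and S undetermined.

undetermined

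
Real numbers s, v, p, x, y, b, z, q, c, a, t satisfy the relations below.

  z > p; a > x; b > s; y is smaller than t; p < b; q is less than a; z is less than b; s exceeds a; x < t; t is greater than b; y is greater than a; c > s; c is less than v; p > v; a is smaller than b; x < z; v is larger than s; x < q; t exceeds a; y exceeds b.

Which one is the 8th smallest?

Chaining the given pairs: x < q < a < s < c < v < p < z < b < y < t.
The 8th smallest is z.

z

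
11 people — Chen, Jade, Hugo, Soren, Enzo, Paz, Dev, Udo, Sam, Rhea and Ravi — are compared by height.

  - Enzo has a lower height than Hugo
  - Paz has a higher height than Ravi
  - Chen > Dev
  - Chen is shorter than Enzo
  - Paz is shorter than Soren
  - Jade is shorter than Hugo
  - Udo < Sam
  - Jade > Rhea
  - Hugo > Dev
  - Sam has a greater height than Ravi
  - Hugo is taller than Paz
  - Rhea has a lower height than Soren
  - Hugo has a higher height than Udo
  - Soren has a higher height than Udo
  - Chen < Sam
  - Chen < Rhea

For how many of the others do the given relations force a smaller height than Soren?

6

From Soren the given relations immediately reach Udo, Rhea, Paz.
From those, Chen, Ravi — 5 in total.
From those, Dev — 6 in total.
No other element is forced below Soren by the given relations, so the count is 6.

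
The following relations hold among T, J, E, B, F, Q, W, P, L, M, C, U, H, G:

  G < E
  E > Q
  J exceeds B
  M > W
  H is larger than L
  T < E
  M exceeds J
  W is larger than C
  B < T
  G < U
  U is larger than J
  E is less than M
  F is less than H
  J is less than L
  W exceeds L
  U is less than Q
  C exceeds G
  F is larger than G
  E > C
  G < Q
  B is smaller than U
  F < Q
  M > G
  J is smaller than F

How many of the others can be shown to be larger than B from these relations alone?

10

Directly above B: J, U, T.
One step further: L, F, Q, E, M (8 so far).
One step further: H, W (10 so far).
No other element is forced above B by the given relations, so the count is 10.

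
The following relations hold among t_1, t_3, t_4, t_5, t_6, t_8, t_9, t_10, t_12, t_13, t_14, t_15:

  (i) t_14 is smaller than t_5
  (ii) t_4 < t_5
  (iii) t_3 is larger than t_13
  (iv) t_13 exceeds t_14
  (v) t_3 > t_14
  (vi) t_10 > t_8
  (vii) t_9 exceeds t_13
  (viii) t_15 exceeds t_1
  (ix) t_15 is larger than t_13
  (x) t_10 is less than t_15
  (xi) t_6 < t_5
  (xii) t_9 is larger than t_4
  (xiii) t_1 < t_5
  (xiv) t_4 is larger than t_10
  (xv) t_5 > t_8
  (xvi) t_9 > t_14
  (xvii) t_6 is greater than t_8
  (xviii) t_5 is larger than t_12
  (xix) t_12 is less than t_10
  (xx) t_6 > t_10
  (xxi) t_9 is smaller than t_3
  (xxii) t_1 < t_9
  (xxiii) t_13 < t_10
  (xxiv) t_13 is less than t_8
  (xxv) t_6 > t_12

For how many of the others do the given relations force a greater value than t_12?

The elements the relations force above t_12 are t_10, t_15, t_4, t_9, t_6, t_5, t_3 — no chain reaches any other.
That is 7.

7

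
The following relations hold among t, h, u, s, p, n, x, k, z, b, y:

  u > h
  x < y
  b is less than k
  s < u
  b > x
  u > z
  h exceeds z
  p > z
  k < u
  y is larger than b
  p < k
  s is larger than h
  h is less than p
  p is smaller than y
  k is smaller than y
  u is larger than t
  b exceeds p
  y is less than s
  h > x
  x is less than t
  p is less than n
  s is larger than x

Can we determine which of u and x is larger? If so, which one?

u

The relevant relations are x < h; h < p; p < b; b < k; k < y; y < s; s < u.
Chaining these gives x < h < p < b < k < y < s < u.
So u is larger.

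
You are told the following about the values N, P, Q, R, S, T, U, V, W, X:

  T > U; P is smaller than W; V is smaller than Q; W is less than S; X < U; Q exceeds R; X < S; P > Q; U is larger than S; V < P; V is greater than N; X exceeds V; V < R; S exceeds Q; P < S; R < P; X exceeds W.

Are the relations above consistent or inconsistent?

The single ordering N < V < R < Q < P < W < X < S < U < T satisfies every listed relation, so no contradiction arises.

consistent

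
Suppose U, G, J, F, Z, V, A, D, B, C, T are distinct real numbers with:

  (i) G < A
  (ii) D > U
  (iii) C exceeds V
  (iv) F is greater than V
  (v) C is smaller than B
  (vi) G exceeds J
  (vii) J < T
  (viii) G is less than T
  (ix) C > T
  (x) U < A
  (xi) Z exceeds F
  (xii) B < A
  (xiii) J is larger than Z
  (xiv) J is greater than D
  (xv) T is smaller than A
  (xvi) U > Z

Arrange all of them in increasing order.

V < F < Z < U < D < J < G < T < C < B < A

The consecutive links are each given: V < F; F < Z; Z < U; U < D; D < J; J < G; G < T; T < C; C < B; B < A.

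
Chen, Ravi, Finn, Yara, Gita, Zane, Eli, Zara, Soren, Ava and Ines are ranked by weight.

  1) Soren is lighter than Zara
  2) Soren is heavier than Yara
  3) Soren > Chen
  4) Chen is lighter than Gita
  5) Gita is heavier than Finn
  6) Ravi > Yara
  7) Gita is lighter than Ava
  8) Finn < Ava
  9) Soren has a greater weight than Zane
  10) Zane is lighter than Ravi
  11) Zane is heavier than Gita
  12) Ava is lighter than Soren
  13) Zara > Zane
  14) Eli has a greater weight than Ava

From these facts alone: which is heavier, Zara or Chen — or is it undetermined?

Chen < Gita and Gita < Zane give Chen < Zane.
Then Zane < Soren extends the chain to Soren.
Then Soren < Zara extends the chain to Zara.
So Zara is heavier.

Zara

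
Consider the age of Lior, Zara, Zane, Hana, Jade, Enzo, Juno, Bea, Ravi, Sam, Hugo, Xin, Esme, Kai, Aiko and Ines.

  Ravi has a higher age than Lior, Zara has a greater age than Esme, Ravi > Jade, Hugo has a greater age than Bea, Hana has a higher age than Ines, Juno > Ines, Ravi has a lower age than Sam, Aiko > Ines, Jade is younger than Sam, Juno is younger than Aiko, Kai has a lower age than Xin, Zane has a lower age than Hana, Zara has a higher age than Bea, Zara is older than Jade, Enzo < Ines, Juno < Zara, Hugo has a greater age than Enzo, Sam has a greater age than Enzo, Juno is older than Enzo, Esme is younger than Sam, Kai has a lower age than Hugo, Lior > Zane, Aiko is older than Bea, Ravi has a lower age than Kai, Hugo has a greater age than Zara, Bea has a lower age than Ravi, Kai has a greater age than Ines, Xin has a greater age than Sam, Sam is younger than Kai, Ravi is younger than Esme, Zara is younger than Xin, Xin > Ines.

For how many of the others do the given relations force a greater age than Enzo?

9

Directly above Enzo: Ines, Sam, Juno, Hugo.
One step further: Zara, Kai, Hana, Aiko, Xin (9 so far).
Nothing else is reachable above Enzo; 9 in all.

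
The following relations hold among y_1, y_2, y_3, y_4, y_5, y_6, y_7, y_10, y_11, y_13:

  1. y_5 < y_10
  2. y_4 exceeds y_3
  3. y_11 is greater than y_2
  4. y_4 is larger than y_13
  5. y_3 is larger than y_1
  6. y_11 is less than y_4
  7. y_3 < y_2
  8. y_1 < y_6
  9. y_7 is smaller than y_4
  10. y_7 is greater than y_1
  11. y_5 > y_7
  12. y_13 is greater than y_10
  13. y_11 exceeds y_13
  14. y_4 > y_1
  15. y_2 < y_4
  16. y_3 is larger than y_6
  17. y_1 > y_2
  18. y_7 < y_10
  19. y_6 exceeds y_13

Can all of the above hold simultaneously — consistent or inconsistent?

inconsistent

Chaining the given relations yields y_1 < y_7 < y_5 < y_10 < y_13 < y_6 < y_3 < y_2, so y_1 < y_2. But one relation states y_2 < y_1. These cannot both hold.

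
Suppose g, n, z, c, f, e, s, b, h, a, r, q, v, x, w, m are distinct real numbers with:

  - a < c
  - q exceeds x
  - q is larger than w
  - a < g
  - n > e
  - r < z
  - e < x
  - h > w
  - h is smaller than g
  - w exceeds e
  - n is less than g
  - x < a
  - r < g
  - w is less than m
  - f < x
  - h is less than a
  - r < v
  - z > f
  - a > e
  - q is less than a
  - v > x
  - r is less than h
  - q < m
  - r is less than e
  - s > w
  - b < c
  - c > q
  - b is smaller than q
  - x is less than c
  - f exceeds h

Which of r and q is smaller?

r

Chaining the given relations: r < e < w < h < f < x < q.
So r < q; r is the smaller of the two.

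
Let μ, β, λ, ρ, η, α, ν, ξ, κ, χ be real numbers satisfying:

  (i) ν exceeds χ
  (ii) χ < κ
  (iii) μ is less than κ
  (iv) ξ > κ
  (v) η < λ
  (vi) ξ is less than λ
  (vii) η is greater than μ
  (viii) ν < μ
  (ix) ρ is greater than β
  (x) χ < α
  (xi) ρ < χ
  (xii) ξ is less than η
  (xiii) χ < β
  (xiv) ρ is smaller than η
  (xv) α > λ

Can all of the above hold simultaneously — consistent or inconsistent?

inconsistent

We have χ < β stated directly, yet also β < ρ < χ by chaining the others — so β < χ. Contradiction.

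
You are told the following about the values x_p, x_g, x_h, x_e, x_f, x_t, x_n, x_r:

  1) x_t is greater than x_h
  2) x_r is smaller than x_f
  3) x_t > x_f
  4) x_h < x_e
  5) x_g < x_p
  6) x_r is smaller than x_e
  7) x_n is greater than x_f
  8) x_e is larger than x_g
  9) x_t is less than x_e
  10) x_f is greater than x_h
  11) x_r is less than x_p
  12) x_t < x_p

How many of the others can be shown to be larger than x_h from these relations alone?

From x_h the given relations immediately reach x_f, x_t, x_e.
From those, x_n, x_p — 5 in total.
No other element is forced above x_h by the given relations, so the count is 5.

5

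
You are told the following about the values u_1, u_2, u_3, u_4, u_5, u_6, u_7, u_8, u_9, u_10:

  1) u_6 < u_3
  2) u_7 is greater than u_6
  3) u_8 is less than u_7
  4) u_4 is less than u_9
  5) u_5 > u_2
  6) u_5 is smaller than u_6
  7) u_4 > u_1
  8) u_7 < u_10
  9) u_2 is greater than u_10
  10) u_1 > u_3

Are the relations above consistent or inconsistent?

Chaining the given relations yields u_7 < u_10 < u_2 < u_5 < u_6, so u_7 < u_6. But one relation states u_6 < u_7. These cannot both hold.

inconsistent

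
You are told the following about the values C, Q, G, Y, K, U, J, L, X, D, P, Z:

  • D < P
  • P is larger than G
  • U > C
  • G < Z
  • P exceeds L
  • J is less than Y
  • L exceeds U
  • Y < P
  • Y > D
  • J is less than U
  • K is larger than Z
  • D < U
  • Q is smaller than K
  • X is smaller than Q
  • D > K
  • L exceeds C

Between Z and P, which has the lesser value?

Z

The relevant relations are Z < K; K < D; D < U; U < L; L < P.
Chaining these gives Z < K < D < U < L < P.
So Z < P; Z is the smaller of the two.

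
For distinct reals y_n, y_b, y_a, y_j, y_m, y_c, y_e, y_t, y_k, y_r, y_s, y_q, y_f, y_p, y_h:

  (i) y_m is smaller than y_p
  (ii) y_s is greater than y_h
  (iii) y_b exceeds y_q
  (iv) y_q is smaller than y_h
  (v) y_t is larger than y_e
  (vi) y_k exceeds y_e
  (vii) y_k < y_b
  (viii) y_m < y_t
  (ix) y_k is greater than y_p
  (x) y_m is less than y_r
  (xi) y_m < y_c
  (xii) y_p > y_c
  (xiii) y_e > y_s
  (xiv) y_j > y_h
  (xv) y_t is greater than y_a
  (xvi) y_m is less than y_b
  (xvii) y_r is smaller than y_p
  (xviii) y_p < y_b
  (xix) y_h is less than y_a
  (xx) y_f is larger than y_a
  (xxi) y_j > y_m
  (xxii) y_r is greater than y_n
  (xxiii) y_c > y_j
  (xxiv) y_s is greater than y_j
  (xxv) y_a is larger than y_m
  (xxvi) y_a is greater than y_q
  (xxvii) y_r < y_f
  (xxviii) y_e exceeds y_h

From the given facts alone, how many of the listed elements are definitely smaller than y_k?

Directly below y_k: y_e, y_p.
One step further: y_m, y_h, y_r, y_s, y_c (7 so far).
One step further: y_q, y_j, y_n (10 so far).
Nothing else is reachable below y_k; 10 in all.

10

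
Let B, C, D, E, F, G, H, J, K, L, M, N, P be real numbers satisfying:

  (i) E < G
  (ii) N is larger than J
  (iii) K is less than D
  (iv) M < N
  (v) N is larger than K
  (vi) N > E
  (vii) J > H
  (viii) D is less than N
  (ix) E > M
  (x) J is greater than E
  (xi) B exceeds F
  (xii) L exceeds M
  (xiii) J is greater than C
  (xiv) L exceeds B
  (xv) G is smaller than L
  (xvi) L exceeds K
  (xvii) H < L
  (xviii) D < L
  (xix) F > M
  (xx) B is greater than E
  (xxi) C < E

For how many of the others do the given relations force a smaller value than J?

From J the given relations immediately reach C, E, H.
From those, M — 4 in total.
No other element is forced below J by the given relations, so the count is 4.

4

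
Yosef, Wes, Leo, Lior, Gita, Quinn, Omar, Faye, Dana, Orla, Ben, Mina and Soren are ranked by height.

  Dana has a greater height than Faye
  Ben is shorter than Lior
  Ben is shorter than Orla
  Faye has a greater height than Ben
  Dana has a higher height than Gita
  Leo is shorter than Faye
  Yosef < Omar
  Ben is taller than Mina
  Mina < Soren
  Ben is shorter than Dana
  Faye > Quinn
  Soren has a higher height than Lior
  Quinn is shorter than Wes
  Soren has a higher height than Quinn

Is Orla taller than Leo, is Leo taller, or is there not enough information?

Following every chain through Leo: above Leo we get Faye, Dana.
Orla is not reached, and no chain runs the other way from Orla to Leo.
So the given relations leave the order of Leo and Orla undetermined.

undetermined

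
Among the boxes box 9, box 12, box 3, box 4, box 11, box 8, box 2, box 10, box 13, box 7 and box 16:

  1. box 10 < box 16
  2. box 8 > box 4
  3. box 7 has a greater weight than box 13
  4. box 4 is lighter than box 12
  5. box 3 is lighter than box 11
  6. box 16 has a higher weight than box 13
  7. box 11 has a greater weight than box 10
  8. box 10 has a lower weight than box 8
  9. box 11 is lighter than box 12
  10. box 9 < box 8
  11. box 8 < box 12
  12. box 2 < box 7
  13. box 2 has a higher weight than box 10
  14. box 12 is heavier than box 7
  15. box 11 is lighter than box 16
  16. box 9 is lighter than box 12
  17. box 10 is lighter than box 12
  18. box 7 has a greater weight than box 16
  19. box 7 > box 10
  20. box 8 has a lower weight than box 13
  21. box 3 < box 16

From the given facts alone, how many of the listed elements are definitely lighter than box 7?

9

Directly below box 7: box 10, box 2, box 13, box 16.
One step further: box 3, box 8, box 11 (7 so far).
One step further: box 4, box 9 (9 so far).
Nothing else is reachable below box 7; 9 in all.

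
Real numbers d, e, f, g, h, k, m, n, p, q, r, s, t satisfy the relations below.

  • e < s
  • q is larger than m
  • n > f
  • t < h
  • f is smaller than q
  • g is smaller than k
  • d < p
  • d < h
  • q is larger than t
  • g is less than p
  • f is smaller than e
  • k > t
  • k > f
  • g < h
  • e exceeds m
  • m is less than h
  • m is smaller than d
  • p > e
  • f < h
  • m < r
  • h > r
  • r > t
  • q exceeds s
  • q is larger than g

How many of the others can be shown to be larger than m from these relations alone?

7

The elements the relations force above m are e, d, s, q, p, r, h — no chain reaches any other.
That is 7.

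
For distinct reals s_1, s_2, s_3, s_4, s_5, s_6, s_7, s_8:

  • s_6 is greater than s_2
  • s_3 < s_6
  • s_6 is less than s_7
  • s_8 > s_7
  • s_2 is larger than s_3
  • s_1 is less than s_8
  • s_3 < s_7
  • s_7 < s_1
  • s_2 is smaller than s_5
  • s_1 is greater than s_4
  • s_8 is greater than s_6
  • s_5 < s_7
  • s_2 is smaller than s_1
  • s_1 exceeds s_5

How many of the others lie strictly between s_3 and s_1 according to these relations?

4

The relations place s_3 below s_1. An element lies strictly between them when it is forced above s_3 and also forced below s_1.
Above s_3: {s_2, s_5, s_6, s_7, s_8}. Below s_1: {s_2, s_5, s_6, s_4, s_7}.
Intersection: {s_2, s_5, s_6, s_7} — 4.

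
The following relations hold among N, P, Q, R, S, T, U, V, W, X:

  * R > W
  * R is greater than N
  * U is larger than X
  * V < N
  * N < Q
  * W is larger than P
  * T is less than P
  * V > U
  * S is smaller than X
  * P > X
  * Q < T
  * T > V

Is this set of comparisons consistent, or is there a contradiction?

consistent

The single ordering S < X < U < V < N < Q < T < P < W < R satisfies every listed relation, so no contradiction arises.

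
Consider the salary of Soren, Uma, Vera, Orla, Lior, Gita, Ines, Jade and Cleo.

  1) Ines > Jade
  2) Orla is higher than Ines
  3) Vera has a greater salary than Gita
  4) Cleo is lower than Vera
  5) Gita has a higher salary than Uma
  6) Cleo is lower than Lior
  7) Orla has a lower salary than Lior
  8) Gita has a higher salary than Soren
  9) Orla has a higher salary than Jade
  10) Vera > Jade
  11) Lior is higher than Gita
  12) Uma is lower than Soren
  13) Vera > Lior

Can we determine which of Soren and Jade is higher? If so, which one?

Following every chain through Soren: above Soren we get Gita, Lior, Vera; below Soren we get Uma.
Jade is not reached, and no chain runs the other way from Jade to Soren.
So the given relations leave the order of Soren and Jade undetermined.

undetermined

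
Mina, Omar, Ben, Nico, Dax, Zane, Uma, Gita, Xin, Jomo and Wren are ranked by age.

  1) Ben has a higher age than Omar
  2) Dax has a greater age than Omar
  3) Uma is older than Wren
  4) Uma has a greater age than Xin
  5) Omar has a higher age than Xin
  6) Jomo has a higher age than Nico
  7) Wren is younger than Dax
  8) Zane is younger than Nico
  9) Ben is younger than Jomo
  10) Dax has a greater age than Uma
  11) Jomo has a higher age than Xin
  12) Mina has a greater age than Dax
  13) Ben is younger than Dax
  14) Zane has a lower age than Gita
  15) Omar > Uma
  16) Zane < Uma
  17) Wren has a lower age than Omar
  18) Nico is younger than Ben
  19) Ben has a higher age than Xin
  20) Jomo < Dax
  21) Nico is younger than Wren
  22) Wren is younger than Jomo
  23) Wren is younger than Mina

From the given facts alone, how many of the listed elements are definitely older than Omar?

4

The elements the relations force above Omar are Ben, Jomo, Dax, Mina — no chain reaches any other.
That is 4.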